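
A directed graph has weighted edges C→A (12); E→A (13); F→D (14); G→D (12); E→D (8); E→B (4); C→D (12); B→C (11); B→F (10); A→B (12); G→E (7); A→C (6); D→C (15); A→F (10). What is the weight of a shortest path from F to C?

29

Candidate routes:
F - D - C: 14 + 15 = 29
Shortest: 29.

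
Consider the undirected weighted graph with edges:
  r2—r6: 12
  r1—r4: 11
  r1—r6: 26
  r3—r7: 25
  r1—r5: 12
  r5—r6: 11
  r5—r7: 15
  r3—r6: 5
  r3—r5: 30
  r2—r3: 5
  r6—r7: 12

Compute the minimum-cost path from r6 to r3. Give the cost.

5

Some routes from r6 to r3:
r6 - r7 - r3: 12 + 25 = 37
r6 - r5 - r7 - r3: 11 + 15 + 25 = 51
r6 - r5 - r3: 11 + 30 = 41
r6 - r3: 5
r6 - r2 - r3: 12 + 5 = 17
The minimum is 5.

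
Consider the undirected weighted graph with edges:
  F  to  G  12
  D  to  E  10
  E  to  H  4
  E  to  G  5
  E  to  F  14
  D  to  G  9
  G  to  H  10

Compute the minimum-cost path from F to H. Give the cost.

Paths from F to H:
F-E-D-G-H: 14 + 10 + 9 + 10 = 43
F-E-G-H: 14 + 5 + 10 = 29
F-G-D-E-H: 12 + 9 + 10 + 4 = 35
F-E-H: 14 + 4 = 18
F-G-E-H: 12 + 5 + 4 = 21
F-G-H: 12 + 10 = 22
The minimum is 18.

18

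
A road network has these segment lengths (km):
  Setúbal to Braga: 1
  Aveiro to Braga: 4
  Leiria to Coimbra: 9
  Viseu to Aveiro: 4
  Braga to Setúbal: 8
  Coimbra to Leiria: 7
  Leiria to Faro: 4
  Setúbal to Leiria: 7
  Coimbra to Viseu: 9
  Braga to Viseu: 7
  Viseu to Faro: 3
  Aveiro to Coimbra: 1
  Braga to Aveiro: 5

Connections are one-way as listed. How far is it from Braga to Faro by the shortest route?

Comparing a few candidate routes:
Braga-Viseu-Aveiro-Coimbra-Leiria-Faro: 7 + 4 + 1 + 7 + 4 = 23
Braga-Aveiro-Coimbra-Leiria-Faro: 5 + 1 + 7 + 4 = 17
Braga-Setúbal-Leiria-Faro: 8 + 7 + 4 = 19
Braga-Viseu-Faro: 7 + 3 = 10
Braga-Aveiro-Coimbra-Viseu-Faro: 5 + 1 + 9 + 3 = 18
The minimum is 10 km.

10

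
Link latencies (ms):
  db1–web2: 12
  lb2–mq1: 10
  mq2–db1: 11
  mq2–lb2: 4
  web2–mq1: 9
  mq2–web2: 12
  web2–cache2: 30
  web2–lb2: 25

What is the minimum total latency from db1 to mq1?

Checking several routes:
db1 -> web2 -> lb2 -> mq1: 12 + 25 + 10 = 47
db1 -> web2 -> mq2 -> lb2 -> mq1: 12 + 12 + 4 + 10 = 38
db1 -> mq2 -> lb2 -> web2 -> mq1: 11 + 4 + 25 + 9 = 49
db1 -> mq2 -> web2 -> mq1: 11 + 12 + 9 = 32
db1 -> mq2 -> lb2 -> mq1: 11 + 4 + 10 = 25
db1 -> web2 -> mq1: 12 + 9 = 21
The minimum is 21 ms.

21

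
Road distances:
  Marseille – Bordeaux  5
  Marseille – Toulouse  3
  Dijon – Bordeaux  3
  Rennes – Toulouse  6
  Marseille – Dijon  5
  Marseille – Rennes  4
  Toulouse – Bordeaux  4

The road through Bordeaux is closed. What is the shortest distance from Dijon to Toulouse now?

Paths from Dijon to Toulouse avoiding Bordeaux:
Dijon → Marseille → Toulouse: 5 + 3 = 8
Dijon → Marseille → Rennes → Toulouse: 5 + 4 + 6 = 15
The minimum is 8.

8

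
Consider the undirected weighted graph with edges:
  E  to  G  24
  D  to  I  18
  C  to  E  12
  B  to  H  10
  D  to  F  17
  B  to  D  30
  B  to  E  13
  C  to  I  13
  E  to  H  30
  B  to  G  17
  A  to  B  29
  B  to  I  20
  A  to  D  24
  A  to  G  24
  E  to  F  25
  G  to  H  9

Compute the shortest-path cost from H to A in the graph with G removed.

39

A few of the H→A routes:
H→B→D→A: 10 + 30 + 24 = 64
H→E→B→A: 30 + 13 + 29 = 72
H→B→A: 10 + 29 = 39
H→B→E→F→D→A: 10 + 13 + 25 + 17 + 24 = 89
H→B→I→D→A: 10 + 20 + 18 + 24 = 72
Shortest: 39.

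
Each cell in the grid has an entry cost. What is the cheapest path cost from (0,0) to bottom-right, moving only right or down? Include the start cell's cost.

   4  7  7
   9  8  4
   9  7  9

One optimal route is [0,0] → [0,1] → [0,2] → [1,2] → [2,2].
Its cost is 4 + 7 + 7 + 4 + 9 = 31.

31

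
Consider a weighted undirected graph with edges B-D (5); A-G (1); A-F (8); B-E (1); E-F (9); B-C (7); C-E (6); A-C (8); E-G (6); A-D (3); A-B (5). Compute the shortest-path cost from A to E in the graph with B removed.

Routes from A to E avoiding B:
A→G→E: 1 + 6 = 7
A→C→E: 8 + 6 = 14
A→F→E: 8 + 9 = 17
Shortest: 7.

7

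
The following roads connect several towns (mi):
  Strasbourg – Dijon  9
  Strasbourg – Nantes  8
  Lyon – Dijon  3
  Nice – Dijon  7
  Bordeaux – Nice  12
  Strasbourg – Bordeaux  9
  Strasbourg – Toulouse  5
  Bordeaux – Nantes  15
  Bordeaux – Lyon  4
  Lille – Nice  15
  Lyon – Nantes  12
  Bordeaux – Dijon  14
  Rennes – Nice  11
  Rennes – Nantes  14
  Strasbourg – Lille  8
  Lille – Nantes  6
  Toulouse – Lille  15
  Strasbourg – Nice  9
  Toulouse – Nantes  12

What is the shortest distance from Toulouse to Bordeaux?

14

Some routes from Toulouse to Bordeaux:
Toulouse-Strasbourg-Dijon-Lyon-Bordeaux: 5 + 9 + 3 + 4 = 21
Toulouse-Strasbourg-Nice-Bordeaux: 5 + 9 + 12 = 26
Toulouse-Strasbourg-Bordeaux: 5 + 9 = 14
Shortest: 14 mi.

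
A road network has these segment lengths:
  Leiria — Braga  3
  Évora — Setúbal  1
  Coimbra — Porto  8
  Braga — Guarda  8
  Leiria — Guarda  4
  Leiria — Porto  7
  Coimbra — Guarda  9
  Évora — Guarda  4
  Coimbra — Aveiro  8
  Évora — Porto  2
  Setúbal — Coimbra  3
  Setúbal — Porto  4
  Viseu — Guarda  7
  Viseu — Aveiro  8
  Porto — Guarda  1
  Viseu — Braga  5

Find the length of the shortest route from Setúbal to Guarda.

Checking several routes:
Setúbal → Évora → Guarda: 1 + 4 = 5
Setúbal → Porto → Guarda: 4 + 1 = 5
Setúbal → Évora → Porto → Guarda: 1 + 2 + 1 = 4
The minimum is 4.

4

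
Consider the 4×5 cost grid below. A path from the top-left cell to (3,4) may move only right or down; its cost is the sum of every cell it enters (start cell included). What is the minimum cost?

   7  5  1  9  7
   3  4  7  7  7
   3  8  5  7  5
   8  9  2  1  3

31

Best path: [0,0] -> [0,1] -> [0,2] -> [1,2] -> [2,2] -> [3,2] -> [3,3] -> [3,4]
Cost: 7 + 5 + 1 + 7 + 5 + 2 + 1 + 3 = 31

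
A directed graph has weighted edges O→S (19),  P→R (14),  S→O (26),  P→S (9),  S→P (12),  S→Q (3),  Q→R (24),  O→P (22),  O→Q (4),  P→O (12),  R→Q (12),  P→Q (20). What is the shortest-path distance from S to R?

A few of the S→R routes:
S - P - O - Q - R: 12 + 12 + 4 + 24 = 52
S - P - R: 12 + 14 = 26
S - Q - R: 3 + 24 = 27
Best route has total 26.

26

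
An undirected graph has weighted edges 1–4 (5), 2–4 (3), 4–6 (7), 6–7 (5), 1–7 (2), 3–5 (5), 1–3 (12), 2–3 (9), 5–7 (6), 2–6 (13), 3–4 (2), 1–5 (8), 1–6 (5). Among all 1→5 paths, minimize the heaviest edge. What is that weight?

Comparing a few candidate routes:
1-4-6-7-5: max(5, 7, 5, 6) = 7
1-7-5: max(2, 6) = 6
1-6-7-5: max(5, 5, 6) = 6
1-4-3-5: max(5, 2, 5) = 5
1-6-4-3-5: max(5, 7, 2, 5) = 7
Smallest bottleneck: 5.

5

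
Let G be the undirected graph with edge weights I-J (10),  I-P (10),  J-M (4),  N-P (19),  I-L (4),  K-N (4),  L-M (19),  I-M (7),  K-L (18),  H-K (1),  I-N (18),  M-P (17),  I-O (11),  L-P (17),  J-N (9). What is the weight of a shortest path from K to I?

A few of the K→I routes:
K→N→J→I: 4 + 9 + 10 = 23
K→L→I: 18 + 4 = 22
K→N→I: 4 + 18 = 22
Best route has total 22.

22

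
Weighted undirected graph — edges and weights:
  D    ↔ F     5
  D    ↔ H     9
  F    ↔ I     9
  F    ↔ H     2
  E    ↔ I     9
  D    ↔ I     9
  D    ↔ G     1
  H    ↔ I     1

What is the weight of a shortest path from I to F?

A few of the I→F routes:
I → D → F: 9 + 5 = 14
I → H → F: 1 + 2 = 3
I → H → D → F: 1 + 9 + 5 = 15
I → F: 9
Shortest: 3.

3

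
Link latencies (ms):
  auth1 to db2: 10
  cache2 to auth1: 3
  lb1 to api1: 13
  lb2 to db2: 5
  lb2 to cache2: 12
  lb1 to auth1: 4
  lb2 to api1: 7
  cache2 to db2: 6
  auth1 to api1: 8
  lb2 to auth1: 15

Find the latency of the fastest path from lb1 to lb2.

Some routes from lb1 to lb2:
lb1 → auth1 → lb2: 4 + 15 = 19
lb1 → auth1 → api1 → lb2: 4 + 8 + 7 = 19
lb1 → auth1 → db2 → lb2: 4 + 10 + 5 = 19
lb1 → auth1 → cache2 → db2 → lb2: 4 + 3 + 6 + 5 = 18
lb1 → auth1 → cache2 → lb2: 4 + 3 + 12 = 19
Best route has total 18 ms.

18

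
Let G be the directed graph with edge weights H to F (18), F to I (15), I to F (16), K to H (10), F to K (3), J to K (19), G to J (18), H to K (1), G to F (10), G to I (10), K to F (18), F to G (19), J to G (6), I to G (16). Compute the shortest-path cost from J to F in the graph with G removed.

37

Routes from J to F avoiding G:
J - K - F: 19 + 18 = 37
J - K - H - F: 19 + 10 + 18 = 47
The minimum is 37.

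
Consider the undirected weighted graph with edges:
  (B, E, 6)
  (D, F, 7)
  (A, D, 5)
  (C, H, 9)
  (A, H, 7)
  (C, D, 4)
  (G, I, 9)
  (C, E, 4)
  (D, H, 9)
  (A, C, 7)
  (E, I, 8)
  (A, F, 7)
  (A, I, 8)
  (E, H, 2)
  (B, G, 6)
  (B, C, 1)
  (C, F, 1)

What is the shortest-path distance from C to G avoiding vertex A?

A few of the C→G routes:
C→E→B→G: 4 + 6 + 6 = 16
C→E→I→G: 4 + 8 + 9 = 21
C→B→E→I→G: 1 + 6 + 8 + 9 = 24
C→B→G: 1 + 6 = 7
C→H→E→B→G: 9 + 2 + 6 + 6 = 23
Shortest: 7.

7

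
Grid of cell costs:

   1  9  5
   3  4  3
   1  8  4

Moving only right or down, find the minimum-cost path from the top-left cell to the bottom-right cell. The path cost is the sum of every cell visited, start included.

Path (0,0) -> (1,0) -> (1,1) -> (1,2) -> (2,2): 1 + 3 + 4 + 3 + 4 = 15.
For comparison, the top-then-right route costs 22.

15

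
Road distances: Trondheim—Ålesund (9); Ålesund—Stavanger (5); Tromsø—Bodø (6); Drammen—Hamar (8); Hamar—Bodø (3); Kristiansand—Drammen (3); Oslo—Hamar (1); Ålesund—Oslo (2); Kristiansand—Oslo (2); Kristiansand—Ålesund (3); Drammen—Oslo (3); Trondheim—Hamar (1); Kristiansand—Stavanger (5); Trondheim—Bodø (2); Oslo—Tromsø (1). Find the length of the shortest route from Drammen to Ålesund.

A few of the Drammen→Ålesund routes:
Drammen -> Oslo -> Kristiansand -> Ålesund: 3 + 2 + 3 = 8
Drammen -> Kristiansand -> Ålesund: 3 + 3 = 6
Drammen -> Oslo -> Ålesund: 3 + 2 = 5
Drammen -> Kristiansand -> Oslo -> Ålesund: 3 + 2 + 2 = 7
Drammen -> Hamar -> Oslo -> Ålesund: 8 + 1 + 2 = 11
Best route has total 5.

5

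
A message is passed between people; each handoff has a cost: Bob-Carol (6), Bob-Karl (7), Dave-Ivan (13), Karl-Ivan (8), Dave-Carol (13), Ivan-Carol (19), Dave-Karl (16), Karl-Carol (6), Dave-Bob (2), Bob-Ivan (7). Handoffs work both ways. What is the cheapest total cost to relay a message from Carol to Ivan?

13

Comparing a few candidate routes:
Carol -> Ivan: 19
Carol -> Karl -> Ivan: 6 + 8 = 14
Carol -> Bob -> Karl -> Ivan: 6 + 7 + 8 = 21
Carol -> Karl -> Bob -> Ivan: 6 + 7 + 7 = 20
Carol -> Bob -> Ivan: 6 + 7 = 13
The minimum is 13.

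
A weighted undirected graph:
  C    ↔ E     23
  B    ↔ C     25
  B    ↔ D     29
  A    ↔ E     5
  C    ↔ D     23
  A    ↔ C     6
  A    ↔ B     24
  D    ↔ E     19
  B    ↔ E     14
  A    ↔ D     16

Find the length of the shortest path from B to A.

Some routes from B to A:
B - D - A: 29 + 16 = 45
B - C - A: 25 + 6 = 31
B - E - C - A: 14 + 23 + 6 = 43
B - E - D - A: 14 + 19 + 16 = 49
B - A: 24
B - E - A: 14 + 5 = 19
The minimum is 19.

19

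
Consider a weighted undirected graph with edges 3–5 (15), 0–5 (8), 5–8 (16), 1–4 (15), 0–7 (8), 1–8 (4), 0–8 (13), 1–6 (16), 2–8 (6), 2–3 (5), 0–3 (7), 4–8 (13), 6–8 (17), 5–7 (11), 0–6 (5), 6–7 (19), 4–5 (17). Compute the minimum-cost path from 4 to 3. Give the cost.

A few of the 4→3 routes:
4 → 1 → 8 → 2 → 3: 15 + 4 + 6 + 5 = 30
4 → 8 → 2 → 3: 13 + 6 + 5 = 24
4 → 5 → 3: 17 + 15 = 32
Shortest: 24.

24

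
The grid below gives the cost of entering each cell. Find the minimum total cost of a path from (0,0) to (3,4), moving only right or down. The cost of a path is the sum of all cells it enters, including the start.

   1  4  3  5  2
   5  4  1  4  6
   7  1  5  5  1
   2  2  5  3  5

24

Path r0c0 -> r0c1 -> r0c2 -> r1c2 -> r1c3 -> r2c3 -> r2c4 -> r3c4: 1 + 4 + 3 + 1 + 4 + 5 + 1 + 5 = 24.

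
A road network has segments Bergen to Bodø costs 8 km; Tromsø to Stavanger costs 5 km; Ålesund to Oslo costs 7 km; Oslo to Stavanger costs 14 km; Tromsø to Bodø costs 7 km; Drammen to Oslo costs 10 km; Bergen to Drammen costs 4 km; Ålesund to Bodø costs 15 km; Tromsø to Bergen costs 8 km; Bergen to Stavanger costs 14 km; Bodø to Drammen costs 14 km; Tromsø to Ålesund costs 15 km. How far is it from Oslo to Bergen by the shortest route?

Comparing a few candidate routes:
Oslo → Drammen → Bergen: 10 + 4 = 14
Oslo → Stavanger → Bergen: 14 + 14 = 28
Oslo → Stavanger → Tromsø → Bergen: 14 + 5 + 8 = 27
Oslo → Ålesund → Bodø → Bergen: 7 + 15 + 8 = 30
Shortest: 14 km.

14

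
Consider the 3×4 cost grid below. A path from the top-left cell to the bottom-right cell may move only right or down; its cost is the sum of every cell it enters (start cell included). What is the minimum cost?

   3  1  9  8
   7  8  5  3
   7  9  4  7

27

Best path: (0,0) (0,1) (1,1) (1,2) (1,3) (2,3)
Cost: 3 + 1 + 8 + 5 + 3 + 7 = 27
For comparison, the top-then-right route costs 31.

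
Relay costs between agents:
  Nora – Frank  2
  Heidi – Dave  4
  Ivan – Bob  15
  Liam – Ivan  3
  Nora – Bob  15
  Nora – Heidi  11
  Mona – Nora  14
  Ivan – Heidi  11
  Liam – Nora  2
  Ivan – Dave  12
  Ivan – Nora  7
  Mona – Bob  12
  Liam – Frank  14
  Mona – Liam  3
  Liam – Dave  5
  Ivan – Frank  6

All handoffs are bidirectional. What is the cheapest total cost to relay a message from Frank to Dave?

9

Comparing a few candidate routes:
Frank - Ivan - Liam - Dave: 6 + 3 + 5 = 14
Frank - Nora - Heidi - Dave: 2 + 11 + 4 = 17
Frank - Nora - Liam - Dave: 2 + 2 + 5 = 9
Shortest: 9.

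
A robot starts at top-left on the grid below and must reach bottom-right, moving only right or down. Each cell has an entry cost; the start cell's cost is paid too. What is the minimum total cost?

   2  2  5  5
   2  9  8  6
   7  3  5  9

28

One optimal route is (0,0) (1,0) (2,0) (2,1) (2,2) (2,3).
Its cost is 2 + 2 + 7 + 3 + 5 + 9 = 28.
For comparison, the top-then-right route costs 29.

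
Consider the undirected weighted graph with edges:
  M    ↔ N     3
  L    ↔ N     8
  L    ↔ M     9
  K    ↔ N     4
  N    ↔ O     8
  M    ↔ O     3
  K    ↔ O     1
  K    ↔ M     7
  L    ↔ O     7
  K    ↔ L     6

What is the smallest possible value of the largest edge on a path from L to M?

6

Some routes from L to M:
L-K-O-M: max(6, 1, 3) = 6
L-O-M: max(7, 3) = 7
L-K-N-M: max(6, 4, 3) = 6
L-O-K-M: max(7, 1, 7) = 7
Best route has worst link 6.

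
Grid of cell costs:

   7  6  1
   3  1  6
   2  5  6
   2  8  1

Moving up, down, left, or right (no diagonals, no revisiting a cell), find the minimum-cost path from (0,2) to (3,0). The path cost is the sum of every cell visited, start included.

15

Take (0,2) → (0,1) → (1,1) → (1,0) → (2,0) → (3,0) for a total of 1 + 6 + 1 + 3 + 2 + 2 = 15.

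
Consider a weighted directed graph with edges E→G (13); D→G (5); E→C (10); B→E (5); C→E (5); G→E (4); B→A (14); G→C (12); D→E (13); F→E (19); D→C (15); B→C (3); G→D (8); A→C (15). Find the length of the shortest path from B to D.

Paths from B to D:
B → E → G → D: 5 + 13 + 8 = 26
B → C → E → G → D: 3 + 5 + 13 + 8 = 29
B → A → C → E → G → D: 14 + 15 + 5 + 13 + 8 = 55
Best route has total 26.

26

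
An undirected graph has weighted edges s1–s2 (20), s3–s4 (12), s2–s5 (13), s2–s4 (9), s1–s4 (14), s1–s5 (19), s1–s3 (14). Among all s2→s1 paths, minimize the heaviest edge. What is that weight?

Candidate routes:
s2→s5→s1: max(13, 19) = 19
s2→s4→s1: max(9, 14) = 14
s2→s1: max(20) = 20
s2→s4→s3→s1: max(9, 12, 14) = 14
Smallest bottleneck: 14.

14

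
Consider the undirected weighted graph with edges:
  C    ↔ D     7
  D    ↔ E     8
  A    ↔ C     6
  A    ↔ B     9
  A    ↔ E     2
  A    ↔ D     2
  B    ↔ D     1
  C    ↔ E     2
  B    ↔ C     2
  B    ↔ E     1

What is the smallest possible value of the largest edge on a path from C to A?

Some routes from C to A:
C - B - D - A: max(2, 1, 2) = 2
C - E - A: max(2, 2) = 2
C - B - E - A: max(2, 1, 2) = 2
C - E - B - D - A: max(2, 1, 1, 2) = 2
Best route has worst link 2.

2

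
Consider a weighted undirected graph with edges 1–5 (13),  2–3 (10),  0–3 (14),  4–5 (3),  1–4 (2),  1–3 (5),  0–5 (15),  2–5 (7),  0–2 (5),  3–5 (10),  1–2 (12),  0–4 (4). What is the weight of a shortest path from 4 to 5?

Checking several routes:
4-5: 3
4-1-3-5: 2 + 5 + 10 = 17
4-0-2-5: 4 + 5 + 7 = 16
4-0-5: 4 + 15 = 19
4-1-5: 2 + 13 = 15
Shortest: 3.

3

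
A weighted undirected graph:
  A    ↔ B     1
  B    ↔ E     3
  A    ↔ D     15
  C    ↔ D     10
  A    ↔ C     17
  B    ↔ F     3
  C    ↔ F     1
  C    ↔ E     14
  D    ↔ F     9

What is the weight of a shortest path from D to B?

A few of the D→B routes:
D - C - E - B: 10 + 14 + 3 = 27
D - C - F - B: 10 + 1 + 3 = 14
D - F - C - E - B: 9 + 1 + 14 + 3 = 27
D - F - B: 9 + 3 = 12
D - C - A - B: 10 + 17 + 1 = 28
D - A - B: 15 + 1 = 16
The minimum is 12.

12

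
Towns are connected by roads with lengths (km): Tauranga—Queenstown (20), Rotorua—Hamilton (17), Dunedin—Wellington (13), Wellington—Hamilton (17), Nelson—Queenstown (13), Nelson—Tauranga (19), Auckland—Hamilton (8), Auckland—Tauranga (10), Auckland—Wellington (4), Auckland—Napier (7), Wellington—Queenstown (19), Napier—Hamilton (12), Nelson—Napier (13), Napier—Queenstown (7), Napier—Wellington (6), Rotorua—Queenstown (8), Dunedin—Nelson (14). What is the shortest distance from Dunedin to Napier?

19

A few of the Dunedin→Napier routes:
Dunedin -> Nelson -> Queenstown -> Napier: 14 + 13 + 7 = 34
Dunedin -> Nelson -> Napier: 14 + 13 = 27
Dunedin -> Wellington -> Auckland -> Napier: 13 + 4 + 7 = 24
Dunedin -> Wellington -> Napier: 13 + 6 = 19
Dunedin -> Wellington -> Auckland -> Hamilton -> Napier: 13 + 4 + 8 + 12 = 37
Best route has total 19 km.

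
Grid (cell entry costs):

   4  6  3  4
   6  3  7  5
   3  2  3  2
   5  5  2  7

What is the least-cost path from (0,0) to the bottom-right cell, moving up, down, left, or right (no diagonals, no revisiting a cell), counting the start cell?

27

Best path: (0,0) → (0,1) → (1,1) → (2,1) → (2,2) → (2,3) → (3,3)
Cost: 4 + 6 + 3 + 2 + 3 + 2 + 7 = 27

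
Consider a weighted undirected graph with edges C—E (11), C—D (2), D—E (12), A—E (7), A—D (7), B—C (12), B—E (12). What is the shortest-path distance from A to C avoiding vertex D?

Routes from A to C avoiding D:
A→E→B→C: 7 + 12 + 12 = 31
A→E→C: 7 + 11 = 18
Best route has total 18.

18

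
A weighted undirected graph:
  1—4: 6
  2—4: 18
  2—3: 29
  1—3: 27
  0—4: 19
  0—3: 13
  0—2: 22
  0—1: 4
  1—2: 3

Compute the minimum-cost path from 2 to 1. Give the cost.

Comparing a few candidate routes:
2 → 0 → 1: 22 + 4 = 26
2 → 4 → 1: 18 + 6 = 24
2 → 1: 3
The minimum is 3.

3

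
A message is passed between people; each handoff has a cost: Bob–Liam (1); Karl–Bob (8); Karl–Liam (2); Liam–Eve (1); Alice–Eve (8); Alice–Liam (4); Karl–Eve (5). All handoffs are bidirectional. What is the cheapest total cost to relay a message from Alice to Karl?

Routes from Alice to Karl:
Alice-Eve-Liam-Karl: 8 + 1 + 2 = 11
Alice-Eve-Liam-Bob-Karl: 8 + 1 + 1 + 8 = 18
Alice-Liam-Bob-Karl: 4 + 1 + 8 = 13
Alice-Eve-Karl: 8 + 5 = 13
Alice-Liam-Karl: 4 + 2 = 6
Alice-Liam-Eve-Karl: 4 + 1 + 5 = 10
Shortest: 6.

6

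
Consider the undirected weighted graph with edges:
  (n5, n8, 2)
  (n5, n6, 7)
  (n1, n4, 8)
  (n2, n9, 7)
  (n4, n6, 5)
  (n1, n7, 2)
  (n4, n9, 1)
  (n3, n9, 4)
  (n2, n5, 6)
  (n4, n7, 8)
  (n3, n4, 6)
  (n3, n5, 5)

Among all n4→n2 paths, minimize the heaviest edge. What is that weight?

6

Candidate routes:
n4-n3-n9-n2: max(6, 4, 7) = 7
n4-n6-n5-n3-n9-n2: max(5, 7, 5, 4, 7) = 7
n4-n9-n2: max(1, 7) = 7
n4-n6-n5-n2: max(5, 7, 6) = 7
n4-n9-n3-n5-n2: max(1, 4, 5, 6) = 6
n4-n3-n5-n2: max(6, 5, 6) = 6
Smallest bottleneck: 6.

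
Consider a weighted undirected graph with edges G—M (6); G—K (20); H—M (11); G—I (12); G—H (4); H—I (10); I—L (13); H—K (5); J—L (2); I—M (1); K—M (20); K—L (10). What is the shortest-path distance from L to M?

14

Comparing a few candidate routes:
L→K→H→I→M: 10 + 5 + 10 + 1 = 26
L→K→H→M: 10 + 5 + 11 = 26
L→K→H→G→M: 10 + 5 + 4 + 6 = 25
L→I→M: 13 + 1 = 14
L→K→M: 10 + 20 = 30
L→I→G→M: 13 + 12 + 6 = 31
The minimum is 14.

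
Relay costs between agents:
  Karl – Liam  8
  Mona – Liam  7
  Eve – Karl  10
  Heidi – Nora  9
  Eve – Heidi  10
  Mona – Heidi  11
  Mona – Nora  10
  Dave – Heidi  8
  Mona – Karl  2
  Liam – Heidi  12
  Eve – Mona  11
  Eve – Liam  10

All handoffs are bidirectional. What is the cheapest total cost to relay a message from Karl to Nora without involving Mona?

29

Checking several routes:
Karl → Liam → Eve → Heidi → Nora: 8 + 10 + 10 + 9 = 37
Karl → Liam → Heidi → Nora: 8 + 12 + 9 = 29
Karl → Eve → Heidi → Nora: 10 + 10 + 9 = 29
Best route has total 29.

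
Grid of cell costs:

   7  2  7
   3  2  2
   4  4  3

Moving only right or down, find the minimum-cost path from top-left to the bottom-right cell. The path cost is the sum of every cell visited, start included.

16

Path r0c0 r0c1 r1c1 r1c2 r2c2: 7 + 2 + 2 + 2 + 3 = 16.
For comparison, the top-then-right route costs 21.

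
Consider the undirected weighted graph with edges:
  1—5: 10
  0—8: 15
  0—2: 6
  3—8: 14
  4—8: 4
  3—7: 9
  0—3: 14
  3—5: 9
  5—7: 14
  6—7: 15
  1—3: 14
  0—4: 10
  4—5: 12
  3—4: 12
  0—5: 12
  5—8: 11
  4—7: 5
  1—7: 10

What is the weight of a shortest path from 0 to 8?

14

A few of the 0→8 routes:
0-5-8: 12 + 11 = 23
0-4-8: 10 + 4 = 14
0-8: 15
Shortest: 14.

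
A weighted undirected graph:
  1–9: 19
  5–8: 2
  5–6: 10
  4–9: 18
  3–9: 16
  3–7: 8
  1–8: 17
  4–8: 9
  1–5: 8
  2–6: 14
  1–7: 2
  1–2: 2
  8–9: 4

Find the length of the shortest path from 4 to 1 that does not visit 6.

Some routes from 4 to 1 avoiding 6:
4→8→5→1: 9 + 2 + 8 = 19
4→9→8→5→1: 18 + 4 + 2 + 8 = 32
4→9→1: 18 + 19 = 37
4→8→9→1: 9 + 4 + 19 = 32
4→8→1: 9 + 17 = 26
The minimum is 19.

19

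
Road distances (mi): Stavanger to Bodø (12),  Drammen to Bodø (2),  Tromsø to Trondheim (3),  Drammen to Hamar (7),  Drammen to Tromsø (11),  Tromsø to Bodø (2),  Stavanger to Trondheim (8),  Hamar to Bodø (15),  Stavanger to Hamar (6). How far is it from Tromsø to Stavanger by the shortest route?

11

Some routes from Tromsø to Stavanger:
Tromsø → Bodø → Hamar → Stavanger: 2 + 15 + 6 = 23
Tromsø → Bodø → Stavanger: 2 + 12 = 14
Tromsø → Trondheim → Stavanger: 3 + 8 = 11
Tromsø → Drammen → Hamar → Stavanger: 11 + 7 + 6 = 24
Tromsø → Bodø → Drammen → Hamar → Stavanger: 2 + 2 + 7 + 6 = 17
The minimum is 11 mi.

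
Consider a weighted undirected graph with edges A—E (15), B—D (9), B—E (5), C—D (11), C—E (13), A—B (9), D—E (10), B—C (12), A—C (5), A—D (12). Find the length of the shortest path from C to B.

Some routes from C to B:
C→A→B: 5 + 9 = 14
C→B: 12
C→E→B: 13 + 5 = 18
C→D→B: 11 + 9 = 20
Shortest: 12.

12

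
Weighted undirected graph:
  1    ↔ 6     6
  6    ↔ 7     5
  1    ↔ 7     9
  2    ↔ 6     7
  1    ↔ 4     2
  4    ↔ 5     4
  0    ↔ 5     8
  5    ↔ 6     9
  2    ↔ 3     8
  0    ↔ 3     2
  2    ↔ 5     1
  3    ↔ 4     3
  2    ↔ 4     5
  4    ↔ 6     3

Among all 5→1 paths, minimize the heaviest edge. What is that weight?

4

Comparing a few candidate routes:
5→2→4→6→1: max(1, 5, 3, 6) = 6
5→4→1: max(4, 2) = 4
5→2→4→1: max(1, 5, 2) = 5
Smallest bottleneck: 4.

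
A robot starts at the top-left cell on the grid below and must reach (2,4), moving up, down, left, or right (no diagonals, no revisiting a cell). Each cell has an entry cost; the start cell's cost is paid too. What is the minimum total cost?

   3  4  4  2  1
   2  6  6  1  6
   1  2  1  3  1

13

One optimal route is [0,0] → [1,0] → [2,0] → [2,1] → [2,2] → [2,3] → [2,4].
Its cost is 3 + 2 + 1 + 2 + 1 + 3 + 1 = 13.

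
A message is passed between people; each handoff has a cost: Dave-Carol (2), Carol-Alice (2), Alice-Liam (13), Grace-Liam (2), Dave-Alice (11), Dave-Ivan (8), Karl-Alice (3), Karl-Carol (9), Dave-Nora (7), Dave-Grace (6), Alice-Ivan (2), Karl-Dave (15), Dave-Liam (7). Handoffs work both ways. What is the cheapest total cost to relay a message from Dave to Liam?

7

Checking several routes:
Dave -> Carol -> Alice -> Liam: 2 + 2 + 13 = 17
Dave -> Ivan -> Alice -> Liam: 8 + 2 + 13 = 23
Dave -> Carol -> Karl -> Alice -> Liam: 2 + 9 + 3 + 13 = 27
Dave -> Liam: 7
Dave -> Grace -> Liam: 6 + 2 = 8
Dave -> Alice -> Liam: 11 + 13 = 24
Best route has total 7.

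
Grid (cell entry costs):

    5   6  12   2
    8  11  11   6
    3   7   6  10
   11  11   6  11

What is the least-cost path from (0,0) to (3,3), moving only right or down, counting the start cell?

46

Path [0,0] → [1,0] → [2,0] → [2,1] → [2,2] → [3,2] → [3,3]: 5 + 8 + 3 + 7 + 6 + 6 + 11 = 46.
For comparison, the top-then-right route costs 52.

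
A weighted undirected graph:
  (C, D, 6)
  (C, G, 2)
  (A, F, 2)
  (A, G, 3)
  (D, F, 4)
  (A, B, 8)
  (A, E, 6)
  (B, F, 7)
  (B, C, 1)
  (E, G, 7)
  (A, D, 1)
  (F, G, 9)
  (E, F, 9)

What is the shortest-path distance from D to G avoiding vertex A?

A few of the D→G routes:
D→F→G: 4 + 9 = 13
D→C→G: 6 + 2 = 8
D→F→E→G: 4 + 9 + 7 = 20
D→F→B→C→G: 4 + 7 + 1 + 2 = 14
D→C→B→F→G: 6 + 1 + 7 + 9 = 23
Shortest: 8.

8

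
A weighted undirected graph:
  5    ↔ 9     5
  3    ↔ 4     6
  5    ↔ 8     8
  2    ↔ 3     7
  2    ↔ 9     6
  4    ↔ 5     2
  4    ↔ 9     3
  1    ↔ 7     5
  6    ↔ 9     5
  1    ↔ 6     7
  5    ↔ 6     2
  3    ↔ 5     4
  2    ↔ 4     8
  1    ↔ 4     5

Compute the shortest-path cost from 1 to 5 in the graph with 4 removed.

9

Candidate routes:
1-6-9-2-3-5: 7 + 5 + 6 + 7 + 4 = 29
1-6-5: 7 + 2 = 9
1-6-9-5: 7 + 5 + 5 = 17
Best route has total 9.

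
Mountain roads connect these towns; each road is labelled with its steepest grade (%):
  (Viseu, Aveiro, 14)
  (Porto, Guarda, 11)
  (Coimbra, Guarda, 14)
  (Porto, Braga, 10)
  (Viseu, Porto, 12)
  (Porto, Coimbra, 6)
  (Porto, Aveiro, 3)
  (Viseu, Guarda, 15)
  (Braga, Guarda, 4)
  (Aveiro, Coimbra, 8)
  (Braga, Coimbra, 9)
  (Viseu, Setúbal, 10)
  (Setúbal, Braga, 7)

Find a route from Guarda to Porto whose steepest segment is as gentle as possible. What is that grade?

9

Some routes from Guarda to Porto:
Guarda→Porto: max(11) = 11
Guarda→Braga→Coimbra→Porto: max(4, 9, 6) = 9
Guarda→Braga→Porto: max(4, 10) = 10
Guarda→Braga→Coimbra→Aveiro→Porto: max(4, 9, 8, 3) = 9
The minimum achievable maximum is 9%.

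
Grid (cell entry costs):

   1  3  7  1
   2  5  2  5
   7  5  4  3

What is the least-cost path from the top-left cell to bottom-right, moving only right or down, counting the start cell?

17

Path (0,0) (1,0) (1,1) (1,2) (2,2) (2,3): 1 + 2 + 5 + 2 + 4 + 3 = 17.
For comparison, the top-then-right route costs 20.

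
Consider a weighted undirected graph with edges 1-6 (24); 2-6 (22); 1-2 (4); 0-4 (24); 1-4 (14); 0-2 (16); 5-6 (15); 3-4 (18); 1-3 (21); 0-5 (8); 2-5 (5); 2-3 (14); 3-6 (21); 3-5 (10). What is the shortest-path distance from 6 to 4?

Comparing a few candidate routes:
6 → 3 → 4: 21 + 18 = 39
6 → 1 → 4: 24 + 14 = 38
6 → 5 → 2 → 1 → 4: 15 + 5 + 4 + 14 = 38
6 → 2 → 1 → 4: 22 + 4 + 14 = 40
The minimum is 38.

38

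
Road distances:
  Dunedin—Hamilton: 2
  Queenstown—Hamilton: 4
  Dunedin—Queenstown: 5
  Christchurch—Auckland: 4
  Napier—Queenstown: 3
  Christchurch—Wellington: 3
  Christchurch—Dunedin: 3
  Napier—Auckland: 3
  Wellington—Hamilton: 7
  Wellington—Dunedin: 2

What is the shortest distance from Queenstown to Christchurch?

8

Checking several routes:
Queenstown -> Dunedin -> Christchurch: 5 + 3 = 8
Queenstown -> Napier -> Auckland -> Christchurch: 3 + 3 + 4 = 10
Queenstown -> Dunedin -> Wellington -> Christchurch: 5 + 2 + 3 = 10
Queenstown -> Hamilton -> Dunedin -> Christchurch: 4 + 2 + 3 = 9
Shortest: 8.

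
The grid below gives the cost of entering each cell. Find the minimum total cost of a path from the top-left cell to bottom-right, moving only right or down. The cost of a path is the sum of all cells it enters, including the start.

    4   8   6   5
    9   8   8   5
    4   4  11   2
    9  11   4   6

Take [0,0] -> [0,1] -> [0,2] -> [0,3] -> [1,3] -> [2,3] -> [3,3] for a total of 4 + 8 + 6 + 5 + 5 + 2 + 6 = 36.

36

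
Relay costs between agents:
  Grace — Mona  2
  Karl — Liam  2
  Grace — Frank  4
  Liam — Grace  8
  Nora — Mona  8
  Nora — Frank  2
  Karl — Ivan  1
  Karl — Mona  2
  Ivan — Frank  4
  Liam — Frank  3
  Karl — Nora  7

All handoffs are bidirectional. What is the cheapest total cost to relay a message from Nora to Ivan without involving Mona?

A few of the Nora→Ivan routes:
Nora→Frank→Liam→Karl→Ivan: 2 + 3 + 2 + 1 = 8
Nora→Karl→Ivan: 7 + 1 = 8
Nora→Frank→Ivan: 2 + 4 = 6
Nora→Frank→Grace→Liam→Karl→Ivan: 2 + 4 + 8 + 2 + 1 = 17
Nora→Karl→Liam→Frank→Ivan: 7 + 2 + 3 + 4 = 16
Best route has total 6.

6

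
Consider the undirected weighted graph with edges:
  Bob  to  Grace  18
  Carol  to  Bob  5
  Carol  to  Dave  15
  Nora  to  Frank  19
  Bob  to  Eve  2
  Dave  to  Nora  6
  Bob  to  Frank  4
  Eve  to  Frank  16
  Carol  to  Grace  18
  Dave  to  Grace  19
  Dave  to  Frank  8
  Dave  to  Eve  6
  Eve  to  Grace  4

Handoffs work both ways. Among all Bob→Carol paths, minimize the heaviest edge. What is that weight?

5

Checking several routes:
Bob → Eve → Frank → Dave → Carol: max(2, 16, 8, 15) = 16
Bob → Frank → Eve → Dave → Carol: max(4, 16, 6, 15) = 16
Bob → Frank → Dave → Eve → Grace → Carol: max(4, 8, 6, 4, 18) = 18
Bob → Frank → Dave → Carol: max(4, 8, 15) = 15
Bob → Carol: max(5) = 5
Bob → Eve → Dave → Carol: max(2, 6, 15) = 15
The minimum achievable maximum is 5.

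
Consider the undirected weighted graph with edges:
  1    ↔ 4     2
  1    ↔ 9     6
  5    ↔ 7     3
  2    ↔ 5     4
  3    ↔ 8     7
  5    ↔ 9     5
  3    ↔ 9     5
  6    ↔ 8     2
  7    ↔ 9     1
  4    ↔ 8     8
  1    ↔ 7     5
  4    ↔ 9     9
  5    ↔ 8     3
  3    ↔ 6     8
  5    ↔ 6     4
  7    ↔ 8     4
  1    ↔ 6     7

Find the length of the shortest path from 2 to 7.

7

Checking several routes:
2-5-8-7: 4 + 3 + 4 = 11
2-5-6-8-7: 4 + 4 + 2 + 4 = 14
2-5-7: 4 + 3 = 7
2-5-9-1-7: 4 + 5 + 6 + 5 = 20
2-5-9-7: 4 + 5 + 1 = 10
2-5-6-1-7: 4 + 4 + 7 + 5 = 20
The minimum is 7.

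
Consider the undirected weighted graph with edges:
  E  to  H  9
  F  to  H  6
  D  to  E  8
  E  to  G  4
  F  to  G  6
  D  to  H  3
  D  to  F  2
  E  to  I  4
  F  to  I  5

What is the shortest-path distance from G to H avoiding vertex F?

Paths from G to H avoiding F:
G→E→H: 4 + 9 = 13
G→E→D→H: 4 + 8 + 3 = 15
Shortest: 13.

13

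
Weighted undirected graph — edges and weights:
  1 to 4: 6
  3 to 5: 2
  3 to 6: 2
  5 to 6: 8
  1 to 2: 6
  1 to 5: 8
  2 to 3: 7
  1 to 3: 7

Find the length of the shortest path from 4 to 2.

Routes from 4 to 2:
4→1→5→3→2: 6 + 8 + 2 + 7 = 23
4→1→3→2: 6 + 7 + 7 = 20
4→1→2: 6 + 6 = 12
4→1→5→6→3→2: 6 + 8 + 8 + 2 + 7 = 31
Best route has total 12.

12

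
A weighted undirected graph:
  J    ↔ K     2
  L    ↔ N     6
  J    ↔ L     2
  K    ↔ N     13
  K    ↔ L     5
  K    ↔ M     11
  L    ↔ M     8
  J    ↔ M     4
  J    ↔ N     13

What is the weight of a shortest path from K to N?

10

A few of the K→N routes:
K -> J -> M -> L -> N: 2 + 4 + 8 + 6 = 20
K -> J -> N: 2 + 13 = 15
K -> L -> N: 5 + 6 = 11
K -> J -> L -> N: 2 + 2 + 6 = 10
K -> N: 13
Shortest: 10.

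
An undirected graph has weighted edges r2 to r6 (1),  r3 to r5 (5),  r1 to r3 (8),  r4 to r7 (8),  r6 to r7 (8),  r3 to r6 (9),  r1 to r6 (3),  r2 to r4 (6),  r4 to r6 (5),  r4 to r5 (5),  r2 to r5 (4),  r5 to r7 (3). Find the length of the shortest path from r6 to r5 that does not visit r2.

Some routes from r6 to r5 avoiding r2:
r6 → r7 → r5: 8 + 3 = 11
r6 → r4 → r7 → r5: 5 + 8 + 3 = 16
r6 → r3 → r5: 9 + 5 = 14
r6 → r1 → r3 → r5: 3 + 8 + 5 = 16
r6 → r4 → r5: 5 + 5 = 10
Best route has total 10.

10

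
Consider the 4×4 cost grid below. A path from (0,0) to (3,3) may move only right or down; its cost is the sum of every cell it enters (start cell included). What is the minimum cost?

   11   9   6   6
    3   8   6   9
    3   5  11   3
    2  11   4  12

46

Take r0c0 → r1c0 → r2c0 → r3c0 → r3c1 → r3c2 → r3c3 for a total of 11 + 3 + 3 + 2 + 11 + 4 + 12 = 46.
(Top row then right column would cost 56.)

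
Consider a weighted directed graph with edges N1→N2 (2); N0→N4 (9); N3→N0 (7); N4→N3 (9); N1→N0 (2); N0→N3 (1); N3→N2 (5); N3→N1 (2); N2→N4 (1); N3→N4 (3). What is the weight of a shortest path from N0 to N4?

Candidate routes:
N0 - N3 - N2 - N4: 1 + 5 + 1 = 7
N0 - N3 - N4: 1 + 3 = 4
N0 - N4: 9
N0 - N3 - N1 - N2 - N4: 1 + 2 + 2 + 1 = 6
Shortest: 4.

4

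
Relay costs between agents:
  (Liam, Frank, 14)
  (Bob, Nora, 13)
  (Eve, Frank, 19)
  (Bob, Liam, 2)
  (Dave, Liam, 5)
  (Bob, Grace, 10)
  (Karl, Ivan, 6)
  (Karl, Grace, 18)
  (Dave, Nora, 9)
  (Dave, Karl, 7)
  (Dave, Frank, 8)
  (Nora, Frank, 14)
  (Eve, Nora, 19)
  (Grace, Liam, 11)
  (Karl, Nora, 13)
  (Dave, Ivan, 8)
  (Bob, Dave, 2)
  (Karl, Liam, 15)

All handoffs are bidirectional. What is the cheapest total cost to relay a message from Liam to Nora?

A few of the Liam→Nora routes:
Liam-Bob-Dave-Karl-Nora: 2 + 2 + 7 + 13 = 24
Liam-Bob-Dave-Nora: 2 + 2 + 9 = 13
Liam-Bob-Nora: 2 + 13 = 15
Liam-Dave-Nora: 5 + 9 = 14
Liam-Dave-Bob-Nora: 5 + 2 + 13 = 20
Shortest: 13.

13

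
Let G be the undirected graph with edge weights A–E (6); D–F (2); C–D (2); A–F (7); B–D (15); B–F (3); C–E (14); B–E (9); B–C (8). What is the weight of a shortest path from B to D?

A few of the B→D routes:
B - C - D: 8 + 2 = 10
B - E - A - F - D: 9 + 6 + 7 + 2 = 24
B - D: 15
B - F - D: 3 + 2 = 5
B - E - C - D: 9 + 14 + 2 = 25
Shortest: 5.

5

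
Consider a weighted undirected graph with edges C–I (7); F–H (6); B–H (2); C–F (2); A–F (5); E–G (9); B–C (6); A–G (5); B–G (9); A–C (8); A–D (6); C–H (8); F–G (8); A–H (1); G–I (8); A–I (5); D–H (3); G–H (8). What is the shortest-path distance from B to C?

Checking several routes:
B -> H -> C: 2 + 8 = 10
B -> C: 6
B -> H -> A -> F -> C: 2 + 1 + 5 + 2 = 10
Best route has total 6.

6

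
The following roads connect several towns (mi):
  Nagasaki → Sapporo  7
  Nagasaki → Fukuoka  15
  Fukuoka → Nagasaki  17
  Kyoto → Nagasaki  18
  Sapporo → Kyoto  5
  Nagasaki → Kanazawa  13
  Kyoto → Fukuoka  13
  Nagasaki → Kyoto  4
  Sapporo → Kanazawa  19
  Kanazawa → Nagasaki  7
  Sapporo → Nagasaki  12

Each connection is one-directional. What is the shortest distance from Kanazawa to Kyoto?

11

Routes from Kanazawa to Kyoto:
Kanazawa-Nagasaki-Kyoto: 7 + 4 = 11
Kanazawa-Nagasaki-Sapporo-Kyoto: 7 + 7 + 5 = 19
Best route has total 11 mi.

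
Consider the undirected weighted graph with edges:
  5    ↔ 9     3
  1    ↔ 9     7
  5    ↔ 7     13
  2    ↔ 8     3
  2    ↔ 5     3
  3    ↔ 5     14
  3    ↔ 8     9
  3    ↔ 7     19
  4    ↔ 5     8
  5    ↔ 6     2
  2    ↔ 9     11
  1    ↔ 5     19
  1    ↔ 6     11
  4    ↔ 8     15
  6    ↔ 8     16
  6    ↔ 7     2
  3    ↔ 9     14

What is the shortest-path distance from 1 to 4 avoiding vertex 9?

Comparing a few candidate routes:
1→6→8→2→5→4: 11 + 16 + 3 + 3 + 8 = 41
1→5→4: 19 + 8 = 27
1→5→2→8→4: 19 + 3 + 3 + 15 = 40
1→6→5→4: 11 + 2 + 8 = 21
1→6→7→5→4: 11 + 2 + 13 + 8 = 34
1→6→5→2→8→4: 11 + 2 + 3 + 3 + 15 = 34
Best route has total 21.

21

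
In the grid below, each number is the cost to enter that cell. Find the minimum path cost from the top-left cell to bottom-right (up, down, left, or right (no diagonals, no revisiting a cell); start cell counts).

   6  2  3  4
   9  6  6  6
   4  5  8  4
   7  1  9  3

28

One optimal route is [0,0] → [0,1] → [0,2] → [0,3] → [1,3] → [2,3] → [3,3].
Its cost is 6 + 2 + 3 + 4 + 6 + 4 + 3 = 28.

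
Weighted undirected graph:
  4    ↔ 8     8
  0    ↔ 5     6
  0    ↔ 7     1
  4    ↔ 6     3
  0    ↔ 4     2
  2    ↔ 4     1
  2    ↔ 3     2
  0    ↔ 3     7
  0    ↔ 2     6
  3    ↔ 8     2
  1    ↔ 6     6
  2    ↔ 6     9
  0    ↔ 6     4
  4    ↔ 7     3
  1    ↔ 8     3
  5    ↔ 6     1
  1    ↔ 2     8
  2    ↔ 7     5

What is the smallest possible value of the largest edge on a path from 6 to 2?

Checking several routes:
6 -> 0 -> 7 -> 4 -> 2: max(4, 1, 3, 1) = 4
6 -> 0 -> 4 -> 2: max(4, 2, 1) = 4
6 -> 4 -> 2: max(3, 1) = 3
6 -> 4 -> 0 -> 7 -> 2: max(3, 2, 1, 5) = 5
Smallest bottleneck: 3.

3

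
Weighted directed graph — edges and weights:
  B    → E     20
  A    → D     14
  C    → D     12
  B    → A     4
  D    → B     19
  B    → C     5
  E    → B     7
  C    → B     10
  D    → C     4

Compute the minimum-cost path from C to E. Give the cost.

Routes from C to E:
C → B → E: 10 + 20 = 30
C → D → B → E: 12 + 19 + 20 = 51
Best route has total 30.

30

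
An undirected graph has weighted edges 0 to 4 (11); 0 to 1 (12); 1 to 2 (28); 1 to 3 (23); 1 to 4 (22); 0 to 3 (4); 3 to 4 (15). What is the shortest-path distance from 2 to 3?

A few of the 2→3 routes:
2 → 1 → 4 → 3: 28 + 22 + 15 = 65
2 → 1 → 3: 28 + 23 = 51
2 → 1 → 0 → 3: 28 + 12 + 4 = 44
Best route has total 44.

44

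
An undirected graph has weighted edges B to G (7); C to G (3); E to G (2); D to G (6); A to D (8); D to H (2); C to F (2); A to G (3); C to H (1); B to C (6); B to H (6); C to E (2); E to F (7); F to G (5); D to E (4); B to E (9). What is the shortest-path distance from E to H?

3

Comparing a few candidate routes:
E→G→C→H: 2 + 3 + 1 = 6
E→G→D→H: 2 + 6 + 2 = 10
E→G→F→C→H: 2 + 5 + 2 + 1 = 10
E→D→H: 4 + 2 = 6
E→C→H: 2 + 1 = 3
Best route has total 3.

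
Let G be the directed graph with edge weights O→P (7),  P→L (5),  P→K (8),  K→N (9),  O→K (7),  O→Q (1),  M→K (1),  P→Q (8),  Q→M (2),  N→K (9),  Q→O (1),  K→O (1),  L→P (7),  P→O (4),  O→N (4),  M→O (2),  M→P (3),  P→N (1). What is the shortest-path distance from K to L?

Paths from K to L:
K → O → Q → M → P → L: 1 + 1 + 2 + 3 + 5 = 12
K → O → P → L: 1 + 7 + 5 = 13
Shortest: 12.

12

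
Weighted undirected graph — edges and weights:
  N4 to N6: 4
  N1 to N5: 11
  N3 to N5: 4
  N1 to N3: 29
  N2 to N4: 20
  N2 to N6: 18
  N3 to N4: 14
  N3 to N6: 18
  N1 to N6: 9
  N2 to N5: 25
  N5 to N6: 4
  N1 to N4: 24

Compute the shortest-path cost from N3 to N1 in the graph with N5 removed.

Comparing a few candidate routes:
N3 -> N6 -> N1: 18 + 9 = 27
N3 -> N4 -> N6 -> N1: 14 + 4 + 9 = 27
N3 -> N1: 29
N3 -> N6 -> N4 -> N1: 18 + 4 + 24 = 46
N3 -> N4 -> N1: 14 + 24 = 38
Shortest: 27.

27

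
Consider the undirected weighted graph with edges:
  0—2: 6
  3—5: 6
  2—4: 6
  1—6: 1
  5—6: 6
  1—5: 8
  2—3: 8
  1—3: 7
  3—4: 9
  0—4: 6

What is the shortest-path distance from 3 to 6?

Comparing a few candidate routes:
3 -> 5 -> 1 -> 6: 6 + 8 + 1 = 15
3 -> 5 -> 6: 6 + 6 = 12
3 -> 1 -> 6: 7 + 1 = 8
Best route has total 8.

8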